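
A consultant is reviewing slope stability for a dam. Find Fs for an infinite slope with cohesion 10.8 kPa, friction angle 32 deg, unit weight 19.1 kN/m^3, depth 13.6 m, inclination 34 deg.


Using Fs = c / (gamma*H*sin(beta)*cos(beta)) + tan(phi)/tan(beta)
Cohesion contribution = 10.8 / (19.1*13.6*sin(34)*cos(34))
Cohesion contribution = 0.0896841
Friction contribution = tan(32)/tan(34) = 0.926407
Fs = 0.0896841 + 0.926407
Fs = 1.016


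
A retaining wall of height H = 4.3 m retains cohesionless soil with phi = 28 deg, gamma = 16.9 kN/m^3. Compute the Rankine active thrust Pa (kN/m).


Result: 56.41 kN/m

Derivation:
Compute active earth pressure coefficient:
Ka = tan^2(45 - phi/2) = tan^2(31.0) = 0.361033
Compute active force:
Pa = 0.5 * Ka * gamma * H^2
Pa = 0.5 * 0.361033 * 16.9 * 4.3^2
Pa = 56.41 kN/m


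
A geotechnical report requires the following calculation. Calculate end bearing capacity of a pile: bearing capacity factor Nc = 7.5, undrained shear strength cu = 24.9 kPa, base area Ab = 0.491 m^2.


Using Qb = Nc * cu * Ab
Qb = 7.5 * 24.9 * 0.491
Qb = 91.69 kN


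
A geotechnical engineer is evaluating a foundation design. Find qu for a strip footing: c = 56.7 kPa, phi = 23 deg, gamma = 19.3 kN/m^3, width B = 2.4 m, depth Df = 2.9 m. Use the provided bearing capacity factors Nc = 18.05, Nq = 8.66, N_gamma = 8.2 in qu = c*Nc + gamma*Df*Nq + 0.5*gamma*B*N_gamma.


Compute qu = c*Nc + gamma*Df*Nq + 0.5*gamma*B*N_gamma
Term 1: 56.7 * 18.05 = 1023.435
Term 2: 19.3 * 2.9 * 8.66 = 484.7002
Term 3: 0.5 * 19.3 * 2.4 * 8.2 = 189.912
qu = 1023.435 + 484.7002 + 189.912
qu = 1698.05 kPa


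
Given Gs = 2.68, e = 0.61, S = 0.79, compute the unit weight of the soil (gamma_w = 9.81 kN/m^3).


Using gamma = gamma_w * (Gs + S*e) / (1 + e)
Numerator: Gs + S*e = 2.68 + 0.79*0.61 = 3.1619
Denominator: 1 + e = 1 + 0.61 = 1.61
gamma = 9.81 * 3.1619 / 1.61
gamma = 19.266 kN/m^3


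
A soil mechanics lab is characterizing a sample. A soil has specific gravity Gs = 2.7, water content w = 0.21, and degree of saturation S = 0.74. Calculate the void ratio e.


Result: 0.7662

Derivation:
Using the relation e = Gs * w / S
e = 2.7 * 0.21 / 0.74
e = 0.7662


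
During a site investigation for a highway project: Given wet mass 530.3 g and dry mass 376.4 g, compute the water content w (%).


Result: 40.89 %

Derivation:
Using w = (m_wet - m_dry) / m_dry * 100
m_wet - m_dry = 530.3 - 376.4 = 153.9 g
w = 153.9 / 376.4 * 100
w = 40.89 %


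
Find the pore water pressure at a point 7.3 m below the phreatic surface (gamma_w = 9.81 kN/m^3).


Result: 71.61 kPa

Derivation:
Using u = gamma_w * h_w
u = 9.81 * 7.3
u = 71.61 kPa


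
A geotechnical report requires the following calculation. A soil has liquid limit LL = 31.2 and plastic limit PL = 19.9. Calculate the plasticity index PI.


Using PI = LL - PL
PI = 31.2 - 19.9
PI = 11.3


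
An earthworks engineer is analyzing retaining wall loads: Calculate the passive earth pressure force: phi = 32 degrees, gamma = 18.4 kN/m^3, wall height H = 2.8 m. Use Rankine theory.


Compute passive earth pressure coefficient:
Kp = tan^2(45 + phi/2) = tan^2(61.0) = 3.254588
Compute passive force:
Pp = 0.5 * Kp * gamma * H^2
Pp = 0.5 * 3.254588 * 18.4 * 2.8^2
Pp = 234.75 kN/m


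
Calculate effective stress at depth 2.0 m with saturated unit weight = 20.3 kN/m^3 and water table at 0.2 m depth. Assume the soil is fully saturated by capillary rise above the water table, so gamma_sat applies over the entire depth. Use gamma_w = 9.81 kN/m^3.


Total stress = gamma_sat * depth
sigma = 20.3 * 2.0 = 40.6 kPa
Pore water pressure u = gamma_w * (depth - d_wt)
u = 9.81 * (2.0 - 0.2) = 17.658 kPa
Effective stress = sigma - u
sigma' = 40.6 - 17.658 = 22.94 kPa


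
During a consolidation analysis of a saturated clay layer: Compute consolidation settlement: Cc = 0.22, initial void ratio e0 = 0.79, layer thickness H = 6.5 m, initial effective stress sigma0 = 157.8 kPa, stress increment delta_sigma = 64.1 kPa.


Using Sc = Cc * H / (1 + e0) * log10((sigma0 + delta_sigma) / sigma0)
Stress ratio = (157.8 + 64.1) / 157.8 = 1.40621
log10(1.40621) = 0.14805
Cc * H / (1 + e0) = 0.22 * 6.5 / (1 + 0.79) = 0.798883
Sc = 0.798883 * 0.14805
Sc = 0.1183 m


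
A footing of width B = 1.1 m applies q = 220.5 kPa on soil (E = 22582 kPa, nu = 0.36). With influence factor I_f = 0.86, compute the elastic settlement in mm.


Using Se = q * B * (1 - nu^2) * I_f / E
1 - nu^2 = 1 - 0.36^2 = 0.8704
Se = 220.5 * 1.1 * 0.8704 * 0.86 / 22582
Se = 0.008040 m
Convert to mm: Se = 0.008040 * 1000 = 8.04 mm


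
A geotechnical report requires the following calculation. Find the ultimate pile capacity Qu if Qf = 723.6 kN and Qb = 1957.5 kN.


Using Qu = Qf + Qb
Qu = 723.6 + 1957.5
Qu = 2681.1 kN


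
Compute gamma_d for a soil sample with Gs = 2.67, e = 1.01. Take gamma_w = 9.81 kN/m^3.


Result: 13.031 kN/m^3

Derivation:
Using gamma_d = Gs * gamma_w / (1 + e)
gamma_d = 2.67 * 9.81 / (1 + 1.01)
gamma_d = 2.67 * 9.81 / 2.01
gamma_d = 13.031 kN/m^3


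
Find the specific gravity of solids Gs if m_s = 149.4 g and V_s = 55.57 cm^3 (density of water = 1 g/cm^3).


Result: 2.689

Derivation:
Using Gs = m_s / (V_s * rho_w)
Since rho_w = 1 g/cm^3:
Gs = 149.4 / 55.57
Gs = 2.689


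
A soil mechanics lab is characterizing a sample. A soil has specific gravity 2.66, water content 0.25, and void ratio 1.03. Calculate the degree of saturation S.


Using S = Gs * w / e
S = 2.66 * 0.25 / 1.03
S = 0.6456


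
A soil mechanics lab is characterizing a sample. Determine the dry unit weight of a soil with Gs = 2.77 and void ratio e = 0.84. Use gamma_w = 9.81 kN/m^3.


Result: 14.768 kN/m^3

Derivation:
Using gamma_d = Gs * gamma_w / (1 + e)
gamma_d = 2.77 * 9.81 / (1 + 0.84)
gamma_d = 2.77 * 9.81 / 1.84
gamma_d = 14.768 kN/m^3


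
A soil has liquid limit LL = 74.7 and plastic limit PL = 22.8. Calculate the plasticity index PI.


Using PI = LL - PL
PI = 74.7 - 22.8
PI = 51.9


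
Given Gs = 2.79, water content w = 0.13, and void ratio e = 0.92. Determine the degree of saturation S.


Using S = Gs * w / e
S = 2.79 * 0.13 / 0.92
S = 0.3942


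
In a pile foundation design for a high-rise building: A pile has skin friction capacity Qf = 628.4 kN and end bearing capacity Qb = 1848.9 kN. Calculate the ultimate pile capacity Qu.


Result: 2477.3 kN

Derivation:
Using Qu = Qf + Qb
Qu = 628.4 + 1848.9
Qu = 2477.3 kN


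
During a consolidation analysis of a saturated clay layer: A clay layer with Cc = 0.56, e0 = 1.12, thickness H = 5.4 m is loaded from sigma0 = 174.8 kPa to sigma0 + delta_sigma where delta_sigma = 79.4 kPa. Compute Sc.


Using Sc = Cc * H / (1 + e0) * log10((sigma0 + delta_sigma) / sigma0)
Stress ratio = (174.8 + 79.4) / 174.8 = 1.45423
log10(1.45423) = 0.162634
Cc * H / (1 + e0) = 0.56 * 5.4 / (1 + 1.12) = 1.42642
Sc = 1.42642 * 0.162634
Sc = 0.232 m


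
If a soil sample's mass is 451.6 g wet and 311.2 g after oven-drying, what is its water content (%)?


Result: 45.12 %

Derivation:
Using w = (m_wet - m_dry) / m_dry * 100
m_wet - m_dry = 451.6 - 311.2 = 140.4 g
w = 140.4 / 311.2 * 100
w = 45.12 %


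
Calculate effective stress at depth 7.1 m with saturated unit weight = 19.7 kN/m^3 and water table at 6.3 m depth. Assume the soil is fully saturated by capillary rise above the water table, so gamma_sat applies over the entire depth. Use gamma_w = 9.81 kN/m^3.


Total stress = gamma_sat * depth
sigma = 19.7 * 7.1 = 139.87 kPa
Pore water pressure u = gamma_w * (depth - d_wt)
u = 9.81 * (7.1 - 6.3) = 7.848 kPa
Effective stress = sigma - u
sigma' = 139.87 - 7.848 = 132.02 kPa


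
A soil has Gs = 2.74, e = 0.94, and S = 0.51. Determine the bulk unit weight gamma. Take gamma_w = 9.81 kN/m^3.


Result: 16.28 kN/m^3

Derivation:
Using gamma = gamma_w * (Gs + S*e) / (1 + e)
Numerator: Gs + S*e = 2.74 + 0.51*0.94 = 3.2194
Denominator: 1 + e = 1 + 0.94 = 1.94
gamma = 9.81 * 3.2194 / 1.94
gamma = 16.28 kN/m^3


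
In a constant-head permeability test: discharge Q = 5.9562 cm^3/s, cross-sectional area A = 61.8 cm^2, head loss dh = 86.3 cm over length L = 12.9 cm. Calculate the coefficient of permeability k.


Result: 0.014407 cm/s

Derivation:
Compute hydraulic gradient:
i = dh / L = 86.3 / 12.9 = 6.68992
Then apply Darcy's law:
k = Q / (A * i)
k = 5.9562 / (61.8 * 6.68992)
k = 5.9562 / 413.437
k = 0.014407 cm/s


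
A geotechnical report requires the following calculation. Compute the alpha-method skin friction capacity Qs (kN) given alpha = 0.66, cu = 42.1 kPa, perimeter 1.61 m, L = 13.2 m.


Using Qs = alpha * cu * perimeter * L
Qs = 0.66 * 42.1 * 1.61 * 13.2
Qs = 590.51 kN


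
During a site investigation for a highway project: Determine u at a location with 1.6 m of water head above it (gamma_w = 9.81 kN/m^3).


Using u = gamma_w * h_w
u = 9.81 * 1.6
u = 15.7 kPa


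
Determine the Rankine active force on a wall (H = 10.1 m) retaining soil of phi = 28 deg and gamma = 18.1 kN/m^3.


Compute active earth pressure coefficient:
Ka = tan^2(45 - phi/2) = tan^2(31.0) = 0.361033
Compute active force:
Pa = 0.5 * Ka * gamma * H^2
Pa = 0.5 * 0.361033 * 18.1 * 10.1^2
Pa = 333.3 kN/m


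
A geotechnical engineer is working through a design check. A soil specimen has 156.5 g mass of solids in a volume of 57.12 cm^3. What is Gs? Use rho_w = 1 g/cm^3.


Using Gs = m_s / (V_s * rho_w)
Since rho_w = 1 g/cm^3:
Gs = 156.5 / 57.12
Gs = 2.74


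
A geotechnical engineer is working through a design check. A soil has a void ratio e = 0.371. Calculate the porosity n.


Result: 0.2706

Derivation:
Using the relation n = e / (1 + e)
n = 0.371 / (1 + 0.371)
n = 0.371 / 1.371
n = 0.2706


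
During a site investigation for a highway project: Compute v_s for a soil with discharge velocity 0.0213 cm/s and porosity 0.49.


Using v_s = v_d / n
v_s = 0.0213 / 0.49
v_s = 0.04347 cm/s


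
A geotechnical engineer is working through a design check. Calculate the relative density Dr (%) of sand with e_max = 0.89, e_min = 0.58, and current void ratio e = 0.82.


Result: 22.58 %

Derivation:
Using Dr = (e_max - e) / (e_max - e_min) * 100
e_max - e = 0.89 - 0.82 = 0.07
e_max - e_min = 0.89 - 0.58 = 0.31
Dr = 0.07 / 0.31 * 100
Dr = 22.58 %


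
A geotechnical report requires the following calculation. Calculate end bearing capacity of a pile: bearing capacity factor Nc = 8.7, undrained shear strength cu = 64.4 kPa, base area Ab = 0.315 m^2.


Using Qb = Nc * cu * Ab
Qb = 8.7 * 64.4 * 0.315
Qb = 176.49 kN


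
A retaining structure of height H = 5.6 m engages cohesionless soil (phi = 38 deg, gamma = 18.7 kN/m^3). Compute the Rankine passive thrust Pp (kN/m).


Result: 1232.61 kN/m

Derivation:
Compute passive earth pressure coefficient:
Kp = tan^2(45 + phi/2) = tan^2(64.0) = 4.203746
Compute passive force:
Pp = 0.5 * Kp * gamma * H^2
Pp = 0.5 * 4.203746 * 18.7 * 5.6^2
Pp = 1232.61 kN/m


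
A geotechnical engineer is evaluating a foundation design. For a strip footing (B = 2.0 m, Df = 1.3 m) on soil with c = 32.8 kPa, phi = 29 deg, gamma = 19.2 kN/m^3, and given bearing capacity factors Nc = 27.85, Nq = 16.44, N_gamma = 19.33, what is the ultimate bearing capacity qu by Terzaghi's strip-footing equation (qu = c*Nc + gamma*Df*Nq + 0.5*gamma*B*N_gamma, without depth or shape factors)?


Compute qu = c*Nc + gamma*Df*Nq + 0.5*gamma*B*N_gamma
Term 1: 32.8 * 27.85 = 913.48
Term 2: 19.2 * 1.3 * 16.44 = 410.3424
Term 3: 0.5 * 19.2 * 2.0 * 19.33 = 371.136
qu = 913.48 + 410.3424 + 371.136
qu = 1694.96 kPa


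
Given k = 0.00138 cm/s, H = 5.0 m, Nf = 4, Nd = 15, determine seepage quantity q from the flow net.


Result: 1.84e-05 m^3/s per m

Derivation:
Convert k to m/s for unit consistency with H:
k = 0.00138 cm/s = 0.00138 / 100 m/s = 1.38e-05 m/s
Using q = k * H * Nf / Nd
Nf / Nd = 4 / 15 = 0.2667
q = 1.38e-05 * 5.0 * 0.2667
q = 1.84e-05 m^3/s per m


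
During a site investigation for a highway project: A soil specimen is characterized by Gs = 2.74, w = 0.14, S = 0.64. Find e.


Using the relation e = Gs * w / S
e = 2.74 * 0.14 / 0.64
e = 0.5994


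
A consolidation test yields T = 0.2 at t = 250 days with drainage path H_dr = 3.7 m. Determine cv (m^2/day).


Result: 0.01095 m^2/day

Derivation:
Using cv = T * H_dr^2 / t
H_dr^2 = 3.7^2 = 13.69
cv = 0.2 * 13.69 / 250
cv = 0.01095 m^2/day


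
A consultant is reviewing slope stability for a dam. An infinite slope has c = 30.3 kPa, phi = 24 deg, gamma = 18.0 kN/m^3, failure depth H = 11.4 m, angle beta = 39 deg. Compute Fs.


Result: 0.852

Derivation:
Using Fs = c / (gamma*H*sin(beta)*cos(beta)) + tan(phi)/tan(beta)
Cohesion contribution = 30.3 / (18.0*11.4*sin(39)*cos(39))
Cohesion contribution = 0.301919
Friction contribution = tan(24)/tan(39) = 0.549812
Fs = 0.301919 + 0.549812
Fs = 0.852


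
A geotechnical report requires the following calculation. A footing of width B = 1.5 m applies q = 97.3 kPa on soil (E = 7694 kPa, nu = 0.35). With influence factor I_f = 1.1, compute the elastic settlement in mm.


Using Se = q * B * (1 - nu^2) * I_f / E
1 - nu^2 = 1 - 0.35^2 = 0.8775
Se = 97.3 * 1.5 * 0.8775 * 1.1 / 7694
Se = 0.018310 m
Convert to mm: Se = 0.018310 * 1000 = 18.31 mm


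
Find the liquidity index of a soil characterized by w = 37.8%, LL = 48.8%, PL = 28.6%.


Result: 0.455

Derivation:
First compute the plasticity index:
PI = LL - PL = 48.8 - 28.6 = 20.2
Then compute the liquidity index:
LI = (w - PL) / PI
LI = (37.8 - 28.6) / 20.2
LI = 0.455


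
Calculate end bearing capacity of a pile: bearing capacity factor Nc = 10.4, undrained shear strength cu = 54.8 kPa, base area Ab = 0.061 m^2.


Using Qb = Nc * cu * Ab
Qb = 10.4 * 54.8 * 0.061
Qb = 34.77 kN


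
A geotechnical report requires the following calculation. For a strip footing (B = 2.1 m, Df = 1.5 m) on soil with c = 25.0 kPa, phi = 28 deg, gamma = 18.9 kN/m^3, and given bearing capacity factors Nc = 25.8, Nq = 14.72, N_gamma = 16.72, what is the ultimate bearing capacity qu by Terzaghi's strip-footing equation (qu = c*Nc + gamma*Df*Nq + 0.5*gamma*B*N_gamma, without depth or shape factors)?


Compute qu = c*Nc + gamma*Df*Nq + 0.5*gamma*B*N_gamma
Term 1: 25.0 * 25.8 = 645.0
Term 2: 18.9 * 1.5 * 14.72 = 417.312
Term 3: 0.5 * 18.9 * 2.1 * 16.72 = 331.8084
qu = 645.0 + 417.312 + 331.8084
qu = 1394.12 kPa


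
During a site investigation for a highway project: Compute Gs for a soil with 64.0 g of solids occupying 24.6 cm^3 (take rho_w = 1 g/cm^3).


Using Gs = m_s / (V_s * rho_w)
Since rho_w = 1 g/cm^3:
Gs = 64.0 / 24.6
Gs = 2.602


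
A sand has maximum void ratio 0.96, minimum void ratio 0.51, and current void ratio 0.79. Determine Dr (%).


Result: 37.78 %

Derivation:
Using Dr = (e_max - e) / (e_max - e_min) * 100
e_max - e = 0.96 - 0.79 = 0.17
e_max - e_min = 0.96 - 0.51 = 0.45
Dr = 0.17 / 0.45 * 100
Dr = 37.78 %


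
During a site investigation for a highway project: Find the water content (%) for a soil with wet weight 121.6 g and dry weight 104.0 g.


Using w = (m_wet - m_dry) / m_dry * 100
m_wet - m_dry = 121.6 - 104.0 = 17.6 g
w = 17.6 / 104.0 * 100
w = 16.92 %


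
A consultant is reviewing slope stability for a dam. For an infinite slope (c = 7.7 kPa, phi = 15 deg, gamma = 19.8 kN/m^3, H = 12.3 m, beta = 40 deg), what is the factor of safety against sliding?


Result: 0.384

Derivation:
Using Fs = c / (gamma*H*sin(beta)*cos(beta)) + tan(phi)/tan(beta)
Cohesion contribution = 7.7 / (19.8*12.3*sin(40)*cos(40))
Cohesion contribution = 0.0642095
Friction contribution = tan(15)/tan(40) = 0.319329
Fs = 0.0642095 + 0.319329
Fs = 0.384


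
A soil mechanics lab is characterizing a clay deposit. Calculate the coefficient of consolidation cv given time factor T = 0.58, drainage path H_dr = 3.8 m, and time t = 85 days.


Result: 0.09853 m^2/day

Derivation:
Using cv = T * H_dr^2 / t
H_dr^2 = 3.8^2 = 14.44
cv = 0.58 * 14.44 / 85
cv = 0.09853 m^2/day


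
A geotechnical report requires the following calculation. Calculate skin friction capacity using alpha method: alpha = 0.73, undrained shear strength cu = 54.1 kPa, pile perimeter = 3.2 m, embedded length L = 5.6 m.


Using Qs = alpha * cu * perimeter * L
Qs = 0.73 * 54.1 * 3.2 * 5.6
Qs = 707.71 kN


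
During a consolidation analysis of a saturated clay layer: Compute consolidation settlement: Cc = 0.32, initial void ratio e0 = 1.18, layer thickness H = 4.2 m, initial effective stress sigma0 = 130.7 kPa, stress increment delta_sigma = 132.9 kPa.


Using Sc = Cc * H / (1 + e0) * log10((sigma0 + delta_sigma) / sigma0)
Stress ratio = (130.7 + 132.9) / 130.7 = 2.01683
log10(2.01683) = 0.30467
Cc * H / (1 + e0) = 0.32 * 4.2 / (1 + 1.18) = 0.616514
Sc = 0.616514 * 0.30467
Sc = 0.1878 m


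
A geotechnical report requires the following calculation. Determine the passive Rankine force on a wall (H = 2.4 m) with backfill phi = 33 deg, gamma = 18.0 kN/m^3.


Compute passive earth pressure coefficient:
Kp = tan^2(45 + phi/2) = tan^2(61.5) = 3.39212
Compute passive force:
Pp = 0.5 * Kp * gamma * H^2
Pp = 0.5 * 3.39212 * 18.0 * 2.4^2
Pp = 175.85 kN/m


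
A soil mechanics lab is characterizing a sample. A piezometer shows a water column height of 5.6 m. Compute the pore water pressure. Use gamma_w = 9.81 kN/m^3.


Result: 54.94 kPa

Derivation:
Using u = gamma_w * h_w
u = 9.81 * 5.6
u = 54.94 kPa


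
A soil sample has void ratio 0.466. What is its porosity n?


Using the relation n = e / (1 + e)
n = 0.466 / (1 + 0.466)
n = 0.466 / 1.466
n = 0.3179


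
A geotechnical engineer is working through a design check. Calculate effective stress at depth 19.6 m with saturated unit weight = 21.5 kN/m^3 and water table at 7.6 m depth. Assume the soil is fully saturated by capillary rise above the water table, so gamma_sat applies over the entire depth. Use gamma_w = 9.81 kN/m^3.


Result: 303.68 kPa

Derivation:
Total stress = gamma_sat * depth
sigma = 21.5 * 19.6 = 421.4 kPa
Pore water pressure u = gamma_w * (depth - d_wt)
u = 9.81 * (19.6 - 7.6) = 117.72 kPa
Effective stress = sigma - u
sigma' = 421.4 - 117.72 = 303.68 kPa


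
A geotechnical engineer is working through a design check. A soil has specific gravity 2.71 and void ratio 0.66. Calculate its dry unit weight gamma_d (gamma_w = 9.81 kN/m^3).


Using gamma_d = Gs * gamma_w / (1 + e)
gamma_d = 2.71 * 9.81 / (1 + 0.66)
gamma_d = 2.71 * 9.81 / 1.66
gamma_d = 16.015 kN/m^3


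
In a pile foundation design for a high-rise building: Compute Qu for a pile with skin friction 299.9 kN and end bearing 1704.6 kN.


Using Qu = Qf + Qb
Qu = 299.9 + 1704.6
Qu = 2004.5 kN


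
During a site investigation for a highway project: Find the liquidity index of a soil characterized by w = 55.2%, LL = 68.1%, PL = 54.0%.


First compute the plasticity index:
PI = LL - PL = 68.1 - 54.0 = 14.1
Then compute the liquidity index:
LI = (w - PL) / PI
LI = (55.2 - 54.0) / 14.1
LI = 0.085


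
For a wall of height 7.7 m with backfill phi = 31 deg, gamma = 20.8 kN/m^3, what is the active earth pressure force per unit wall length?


Result: 197.38 kN/m

Derivation:
Compute active earth pressure coefficient:
Ka = tan^2(45 - phi/2) = tan^2(29.5) = 0.320099
Compute active force:
Pa = 0.5 * Ka * gamma * H^2
Pa = 0.5 * 0.320099 * 20.8 * 7.7^2
Pa = 197.38 kN/m


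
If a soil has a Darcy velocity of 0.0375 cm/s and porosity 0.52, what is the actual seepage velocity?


Using v_s = v_d / n
v_s = 0.0375 / 0.52
v_s = 0.07212 cm/s


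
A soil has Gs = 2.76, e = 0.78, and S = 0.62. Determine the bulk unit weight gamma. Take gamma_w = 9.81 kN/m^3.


Using gamma = gamma_w * (Gs + S*e) / (1 + e)
Numerator: Gs + S*e = 2.76 + 0.62*0.78 = 3.2436
Denominator: 1 + e = 1 + 0.78 = 1.78
gamma = 9.81 * 3.2436 / 1.78
gamma = 17.876 kN/m^3


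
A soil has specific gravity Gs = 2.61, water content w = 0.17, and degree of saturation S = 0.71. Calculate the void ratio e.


Result: 0.6249

Derivation:
Using the relation e = Gs * w / S
e = 2.61 * 0.17 / 0.71
e = 0.6249


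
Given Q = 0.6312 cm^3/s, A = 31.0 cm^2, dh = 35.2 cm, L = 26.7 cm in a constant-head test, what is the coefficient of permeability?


Result: 0.015445 cm/s

Derivation:
Compute hydraulic gradient:
i = dh / L = 35.2 / 26.7 = 1.31835
Then apply Darcy's law:
k = Q / (A * i)
k = 0.6312 / (31.0 * 1.31835)
k = 0.6312 / 40.8689
k = 0.015445 cm/s


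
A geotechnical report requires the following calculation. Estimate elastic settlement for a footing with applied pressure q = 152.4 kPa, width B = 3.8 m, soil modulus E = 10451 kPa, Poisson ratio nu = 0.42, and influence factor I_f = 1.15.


Using Se = q * B * (1 - nu^2) * I_f / E
1 - nu^2 = 1 - 0.42^2 = 0.8236
Se = 152.4 * 3.8 * 0.8236 * 1.15 / 10451
Se = 0.052484 m
Convert to mm: Se = 0.052484 * 1000 = 52.484 mm


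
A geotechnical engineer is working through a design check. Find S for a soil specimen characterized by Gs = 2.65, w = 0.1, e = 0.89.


Using S = Gs * w / e
S = 2.65 * 0.1 / 0.89
S = 0.2978


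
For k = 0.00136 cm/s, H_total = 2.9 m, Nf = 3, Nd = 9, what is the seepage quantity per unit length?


Convert k to m/s for unit consistency with H:
k = 0.00136 cm/s = 0.00136 / 100 m/s = 1.36e-05 m/s
Using q = k * H * Nf / Nd
Nf / Nd = 3 / 9 = 0.3333
q = 1.36e-05 * 2.9 * 0.3333
q = 1.315e-05 m^3/s per m


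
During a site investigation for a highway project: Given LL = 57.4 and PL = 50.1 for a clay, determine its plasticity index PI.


Result: 7.3

Derivation:
Using PI = LL - PL
PI = 57.4 - 50.1
PI = 7.3


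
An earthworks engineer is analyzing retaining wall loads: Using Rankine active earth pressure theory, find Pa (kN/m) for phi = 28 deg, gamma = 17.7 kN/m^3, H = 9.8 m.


Compute active earth pressure coefficient:
Ka = tan^2(45 - phi/2) = tan^2(31.0) = 0.361033
Compute active force:
Pa = 0.5 * Ka * gamma * H^2
Pa = 0.5 * 0.361033 * 17.7 * 9.8^2
Pa = 306.86 kN/m


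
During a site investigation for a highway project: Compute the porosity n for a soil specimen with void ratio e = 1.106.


Using the relation n = e / (1 + e)
n = 1.106 / (1 + 1.106)
n = 1.106 / 2.106
n = 0.5252


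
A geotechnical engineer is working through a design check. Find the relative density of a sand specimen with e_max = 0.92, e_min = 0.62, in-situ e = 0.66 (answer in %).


Using Dr = (e_max - e) / (e_max - e_min) * 100
e_max - e = 0.92 - 0.66 = 0.26
e_max - e_min = 0.92 - 0.62 = 0.3
Dr = 0.26 / 0.3 * 100
Dr = 86.67 %


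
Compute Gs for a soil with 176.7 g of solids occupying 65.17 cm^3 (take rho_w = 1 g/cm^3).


Using Gs = m_s / (V_s * rho_w)
Since rho_w = 1 g/cm^3:
Gs = 176.7 / 65.17
Gs = 2.711


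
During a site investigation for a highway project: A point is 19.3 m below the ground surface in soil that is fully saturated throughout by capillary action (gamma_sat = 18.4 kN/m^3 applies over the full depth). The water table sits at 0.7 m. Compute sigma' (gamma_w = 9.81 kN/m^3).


Total stress = gamma_sat * depth
sigma = 18.4 * 19.3 = 355.12 kPa
Pore water pressure u = gamma_w * (depth - d_wt)
u = 9.81 * (19.3 - 0.7) = 182.466 kPa
Effective stress = sigma - u
sigma' = 355.12 - 182.466 = 172.65 kPa


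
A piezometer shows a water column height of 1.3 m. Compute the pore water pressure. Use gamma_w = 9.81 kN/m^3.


Result: 12.75 kPa

Derivation:
Using u = gamma_w * h_w
u = 9.81 * 1.3
u = 12.75 kPa


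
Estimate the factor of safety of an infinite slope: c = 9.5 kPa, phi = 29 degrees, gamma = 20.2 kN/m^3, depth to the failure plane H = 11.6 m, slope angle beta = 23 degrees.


Using Fs = c / (gamma*H*sin(beta)*cos(beta)) + tan(phi)/tan(beta)
Cohesion contribution = 9.5 / (20.2*11.6*sin(23)*cos(23))
Cohesion contribution = 0.112722
Friction contribution = tan(29)/tan(23) = 1.30587
Fs = 0.112722 + 1.30587
Fs = 1.419


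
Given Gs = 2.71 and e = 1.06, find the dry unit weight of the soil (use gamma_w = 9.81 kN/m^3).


Using gamma_d = Gs * gamma_w / (1 + e)
gamma_d = 2.71 * 9.81 / (1 + 1.06)
gamma_d = 2.71 * 9.81 / 2.06
gamma_d = 12.905 kN/m^3


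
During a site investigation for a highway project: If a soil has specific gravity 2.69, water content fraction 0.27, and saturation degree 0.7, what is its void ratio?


Result: 1.0376

Derivation:
Using the relation e = Gs * w / S
e = 2.69 * 0.27 / 0.7
e = 1.0376


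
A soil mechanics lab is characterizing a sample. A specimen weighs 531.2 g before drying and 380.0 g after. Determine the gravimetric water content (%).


Result: 39.79 %

Derivation:
Using w = (m_wet - m_dry) / m_dry * 100
m_wet - m_dry = 531.2 - 380.0 = 151.2 g
w = 151.2 / 380.0 * 100
w = 39.79 %


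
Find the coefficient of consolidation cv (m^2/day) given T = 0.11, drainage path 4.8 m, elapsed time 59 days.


Using cv = T * H_dr^2 / t
H_dr^2 = 4.8^2 = 23.04
cv = 0.11 * 23.04 / 59
cv = 0.04296 m^2/day


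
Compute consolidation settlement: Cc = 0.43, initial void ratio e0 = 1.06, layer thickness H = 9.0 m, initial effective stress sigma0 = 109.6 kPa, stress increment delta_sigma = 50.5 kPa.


Using Sc = Cc * H / (1 + e0) * log10((sigma0 + delta_sigma) / sigma0)
Stress ratio = (109.6 + 50.5) / 109.6 = 1.46077
log10(1.46077) = 0.164581
Cc * H / (1 + e0) = 0.43 * 9.0 / (1 + 1.06) = 1.87864
Sc = 1.87864 * 0.164581
Sc = 0.3092 m


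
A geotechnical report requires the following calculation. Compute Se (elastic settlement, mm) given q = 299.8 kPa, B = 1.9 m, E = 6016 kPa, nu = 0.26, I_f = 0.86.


Using Se = q * B * (1 - nu^2) * I_f / E
1 - nu^2 = 1 - 0.26^2 = 0.9324
Se = 299.8 * 1.9 * 0.9324 * 0.86 / 6016
Se = 0.075924 m
Convert to mm: Se = 0.075924 * 1000 = 75.924 mm


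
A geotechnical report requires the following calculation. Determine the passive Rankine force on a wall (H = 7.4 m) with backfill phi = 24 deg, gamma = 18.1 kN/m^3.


Compute passive earth pressure coefficient:
Kp = tan^2(45 + phi/2) = tan^2(57.0) = 2.371184
Compute passive force:
Pp = 0.5 * Kp * gamma * H^2
Pp = 0.5 * 2.371184 * 18.1 * 7.4^2
Pp = 1175.11 kN/m


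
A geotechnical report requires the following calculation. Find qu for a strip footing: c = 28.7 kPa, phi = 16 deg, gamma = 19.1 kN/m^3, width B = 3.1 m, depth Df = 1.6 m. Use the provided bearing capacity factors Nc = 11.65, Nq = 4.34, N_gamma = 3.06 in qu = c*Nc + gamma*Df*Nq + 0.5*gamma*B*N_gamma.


Compute qu = c*Nc + gamma*Df*Nq + 0.5*gamma*B*N_gamma
Term 1: 28.7 * 11.65 = 334.355
Term 2: 19.1 * 1.6 * 4.34 = 132.6304
Term 3: 0.5 * 19.1 * 3.1 * 3.06 = 90.5913
qu = 334.355 + 132.6304 + 90.5913
qu = 557.58 kPa


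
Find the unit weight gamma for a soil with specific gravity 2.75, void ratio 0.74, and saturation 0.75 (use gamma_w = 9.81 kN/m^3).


Using gamma = gamma_w * (Gs + S*e) / (1 + e)
Numerator: Gs + S*e = 2.75 + 0.75*0.74 = 3.305
Denominator: 1 + e = 1 + 0.74 = 1.74
gamma = 9.81 * 3.305 / 1.74
gamma = 18.633 kN/m^3


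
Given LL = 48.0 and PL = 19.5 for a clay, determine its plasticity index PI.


Using PI = LL - PL
PI = 48.0 - 19.5
PI = 28.5


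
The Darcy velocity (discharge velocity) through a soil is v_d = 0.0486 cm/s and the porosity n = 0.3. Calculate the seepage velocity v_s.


Result: 0.162 cm/s

Derivation:
Using v_s = v_d / n
v_s = 0.0486 / 0.3
v_s = 0.162 cm/s


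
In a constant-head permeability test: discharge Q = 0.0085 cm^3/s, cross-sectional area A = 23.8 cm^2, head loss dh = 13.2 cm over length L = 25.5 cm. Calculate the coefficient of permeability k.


Compute hydraulic gradient:
i = dh / L = 13.2 / 25.5 = 0.517647
Then apply Darcy's law:
k = Q / (A * i)
k = 0.0085 / (23.8 * 0.517647)
k = 0.0085 / 12.32
k = 0.00069 cm/s


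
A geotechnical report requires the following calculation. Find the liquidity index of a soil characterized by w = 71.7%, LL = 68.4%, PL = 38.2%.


Result: 1.109

Derivation:
First compute the plasticity index:
PI = LL - PL = 68.4 - 38.2 = 30.2
Then compute the liquidity index:
LI = (w - PL) / PI
LI = (71.7 - 38.2) / 30.2
LI = 1.109


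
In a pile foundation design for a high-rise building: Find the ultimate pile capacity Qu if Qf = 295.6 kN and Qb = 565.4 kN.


Using Qu = Qf + Qb
Qu = 295.6 + 565.4
Qu = 861.0 kN


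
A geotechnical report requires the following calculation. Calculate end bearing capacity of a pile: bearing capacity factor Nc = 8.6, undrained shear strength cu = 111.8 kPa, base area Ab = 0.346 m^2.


Using Qb = Nc * cu * Ab
Qb = 8.6 * 111.8 * 0.346
Qb = 332.67 kN


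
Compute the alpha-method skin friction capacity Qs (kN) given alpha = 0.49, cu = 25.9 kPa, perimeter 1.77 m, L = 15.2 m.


Using Qs = alpha * cu * perimeter * L
Qs = 0.49 * 25.9 * 1.77 * 15.2
Qs = 341.44 kN


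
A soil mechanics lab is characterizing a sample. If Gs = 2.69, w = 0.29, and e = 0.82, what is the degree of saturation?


Using S = Gs * w / e
S = 2.69 * 0.29 / 0.82
S = 0.9513


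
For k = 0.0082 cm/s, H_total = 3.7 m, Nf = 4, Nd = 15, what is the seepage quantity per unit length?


Convert k to m/s for unit consistency with H:
k = 0.0082 cm/s = 0.0082 / 100 m/s = 8.2e-05 m/s
Using q = k * H * Nf / Nd
Nf / Nd = 4 / 15 = 0.2667
q = 8.2e-05 * 3.7 * 0.2667
q = 8.091e-05 m^3/s per m


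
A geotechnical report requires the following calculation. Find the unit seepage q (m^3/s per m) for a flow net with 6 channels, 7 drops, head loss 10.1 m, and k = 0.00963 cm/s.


Result: 0.0008337 m^3/s per m

Derivation:
Convert k to m/s for unit consistency with H:
k = 0.00963 cm/s = 0.00963 / 100 m/s = 9.63e-05 m/s
Using q = k * H * Nf / Nd
Nf / Nd = 6 / 7 = 0.8571
q = 9.63e-05 * 10.1 * 0.8571
q = 0.0008337 m^3/s per m


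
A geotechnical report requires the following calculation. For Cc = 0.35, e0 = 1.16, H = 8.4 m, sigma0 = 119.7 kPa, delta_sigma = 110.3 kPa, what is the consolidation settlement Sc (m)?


Result: 0.3861 m

Derivation:
Using Sc = Cc * H / (1 + e0) * log10((sigma0 + delta_sigma) / sigma0)
Stress ratio = (119.7 + 110.3) / 119.7 = 1.92147
log10(1.92147) = 0.283634
Cc * H / (1 + e0) = 0.35 * 8.4 / (1 + 1.16) = 1.36111
Sc = 1.36111 * 0.283634
Sc = 0.3861 m


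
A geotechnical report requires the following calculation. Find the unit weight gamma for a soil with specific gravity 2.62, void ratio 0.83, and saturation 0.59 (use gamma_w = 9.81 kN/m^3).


Using gamma = gamma_w * (Gs + S*e) / (1 + e)
Numerator: Gs + S*e = 2.62 + 0.59*0.83 = 3.1097
Denominator: 1 + e = 1 + 0.83 = 1.83
gamma = 9.81 * 3.1097 / 1.83
gamma = 16.67 kN/m^3


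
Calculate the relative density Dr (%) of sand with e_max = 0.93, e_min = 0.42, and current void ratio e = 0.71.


Result: 43.14 %

Derivation:
Using Dr = (e_max - e) / (e_max - e_min) * 100
e_max - e = 0.93 - 0.71 = 0.22
e_max - e_min = 0.93 - 0.42 = 0.51
Dr = 0.22 / 0.51 * 100
Dr = 43.14 %


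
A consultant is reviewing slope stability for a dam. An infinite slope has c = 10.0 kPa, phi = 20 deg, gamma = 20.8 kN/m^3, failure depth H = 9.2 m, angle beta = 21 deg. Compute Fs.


Using Fs = c / (gamma*H*sin(beta)*cos(beta)) + tan(phi)/tan(beta)
Cohesion contribution = 10.0 / (20.8*9.2*sin(21)*cos(21))
Cohesion contribution = 0.156195
Friction contribution = tan(20)/tan(21) = 0.948175
Fs = 0.156195 + 0.948175
Fs = 1.104


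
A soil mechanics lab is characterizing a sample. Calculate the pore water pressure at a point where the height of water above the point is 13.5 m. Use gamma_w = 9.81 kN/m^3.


Result: 132.44 kPa

Derivation:
Using u = gamma_w * h_w
u = 9.81 * 13.5
u = 132.44 kPa


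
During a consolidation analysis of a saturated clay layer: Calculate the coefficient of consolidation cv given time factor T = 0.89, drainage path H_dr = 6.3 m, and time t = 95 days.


Using cv = T * H_dr^2 / t
H_dr^2 = 6.3^2 = 39.69
cv = 0.89 * 39.69 / 95
cv = 0.37183 m^2/day


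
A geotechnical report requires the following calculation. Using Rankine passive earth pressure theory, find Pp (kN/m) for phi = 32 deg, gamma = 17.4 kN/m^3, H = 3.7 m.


Compute passive earth pressure coefficient:
Kp = tan^2(45 + phi/2) = tan^2(61.0) = 3.254588
Compute passive force:
Pp = 0.5 * Kp * gamma * H^2
Pp = 0.5 * 3.254588 * 17.4 * 3.7^2
Pp = 387.63 kN/m


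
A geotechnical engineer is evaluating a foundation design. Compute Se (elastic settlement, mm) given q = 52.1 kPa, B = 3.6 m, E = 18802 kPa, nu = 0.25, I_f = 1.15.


Result: 10.755 mm

Derivation:
Using Se = q * B * (1 - nu^2) * I_f / E
1 - nu^2 = 1 - 0.25^2 = 0.9375
Se = 52.1 * 3.6 * 0.9375 * 1.15 / 18802
Se = 0.010755 m
Convert to mm: Se = 0.010755 * 1000 = 10.755 mm


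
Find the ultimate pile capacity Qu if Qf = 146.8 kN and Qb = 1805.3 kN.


Result: 1952.1 kN

Derivation:
Using Qu = Qf + Qb
Qu = 146.8 + 1805.3
Qu = 1952.1 kN


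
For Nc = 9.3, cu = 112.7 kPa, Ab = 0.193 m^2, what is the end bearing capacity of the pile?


Using Qb = Nc * cu * Ab
Qb = 9.3 * 112.7 * 0.193
Qb = 202.29 kN


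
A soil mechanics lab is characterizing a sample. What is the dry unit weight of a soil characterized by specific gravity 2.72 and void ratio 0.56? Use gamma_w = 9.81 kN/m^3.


Result: 17.105 kN/m^3

Derivation:
Using gamma_d = Gs * gamma_w / (1 + e)
gamma_d = 2.72 * 9.81 / (1 + 0.56)
gamma_d = 2.72 * 9.81 / 1.56
gamma_d = 17.105 kN/m^3


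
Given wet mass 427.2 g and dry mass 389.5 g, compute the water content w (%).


Result: 9.68 %

Derivation:
Using w = (m_wet - m_dry) / m_dry * 100
m_wet - m_dry = 427.2 - 389.5 = 37.7 g
w = 37.7 / 389.5 * 100
w = 9.68 %


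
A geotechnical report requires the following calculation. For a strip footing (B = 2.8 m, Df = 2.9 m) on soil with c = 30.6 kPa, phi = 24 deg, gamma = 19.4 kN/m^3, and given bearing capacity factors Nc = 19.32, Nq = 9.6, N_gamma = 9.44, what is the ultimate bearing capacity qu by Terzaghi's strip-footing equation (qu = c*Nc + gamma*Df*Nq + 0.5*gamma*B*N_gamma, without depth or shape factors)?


Result: 1387.68 kPa

Derivation:
Compute qu = c*Nc + gamma*Df*Nq + 0.5*gamma*B*N_gamma
Term 1: 30.6 * 19.32 = 591.192
Term 2: 19.4 * 2.9 * 9.6 = 540.096
Term 3: 0.5 * 19.4 * 2.8 * 9.44 = 256.3904
qu = 591.192 + 540.096 + 256.3904
qu = 1387.68 kPa


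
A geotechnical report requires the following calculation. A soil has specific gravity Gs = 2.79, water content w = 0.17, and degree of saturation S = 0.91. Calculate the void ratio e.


Using the relation e = Gs * w / S
e = 2.79 * 0.17 / 0.91
e = 0.5212


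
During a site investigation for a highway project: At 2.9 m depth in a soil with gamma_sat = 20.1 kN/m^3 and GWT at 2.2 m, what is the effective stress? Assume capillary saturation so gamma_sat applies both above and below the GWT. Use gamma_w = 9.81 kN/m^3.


Result: 51.42 kPa

Derivation:
Total stress = gamma_sat * depth
sigma = 20.1 * 2.9 = 58.29 kPa
Pore water pressure u = gamma_w * (depth - d_wt)
u = 9.81 * (2.9 - 2.2) = 6.867 kPa
Effective stress = sigma - u
sigma' = 58.29 - 6.867 = 51.42 kPa


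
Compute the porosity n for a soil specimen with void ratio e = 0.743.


Using the relation n = e / (1 + e)
n = 0.743 / (1 + 0.743)
n = 0.743 / 1.743
n = 0.4263


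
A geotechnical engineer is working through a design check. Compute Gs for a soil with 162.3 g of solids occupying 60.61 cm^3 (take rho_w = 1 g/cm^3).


Result: 2.678

Derivation:
Using Gs = m_s / (V_s * rho_w)
Since rho_w = 1 g/cm^3:
Gs = 162.3 / 60.61
Gs = 2.678


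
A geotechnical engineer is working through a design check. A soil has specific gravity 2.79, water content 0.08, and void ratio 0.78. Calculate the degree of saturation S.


Result: 0.2862

Derivation:
Using S = Gs * w / e
S = 2.79 * 0.08 / 0.78
S = 0.2862


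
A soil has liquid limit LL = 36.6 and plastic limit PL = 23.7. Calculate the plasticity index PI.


Result: 12.9

Derivation:
Using PI = LL - PL
PI = 36.6 - 23.7
PI = 12.9


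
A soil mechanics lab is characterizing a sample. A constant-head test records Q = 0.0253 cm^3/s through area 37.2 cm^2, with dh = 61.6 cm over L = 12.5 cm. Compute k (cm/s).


Compute hydraulic gradient:
i = dh / L = 61.6 / 12.5 = 4.928
Then apply Darcy's law:
k = Q / (A * i)
k = 0.0253 / (37.2 * 4.928)
k = 0.0253 / 183.322
k = 0.000138 cm/s


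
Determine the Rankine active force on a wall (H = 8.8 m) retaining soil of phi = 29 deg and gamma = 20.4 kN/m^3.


Result: 274.07 kN/m

Derivation:
Compute active earth pressure coefficient:
Ka = tan^2(45 - phi/2) = tan^2(30.5) = 0.346974
Compute active force:
Pa = 0.5 * Ka * gamma * H^2
Pa = 0.5 * 0.346974 * 20.4 * 8.8^2
Pa = 274.07 kN/m


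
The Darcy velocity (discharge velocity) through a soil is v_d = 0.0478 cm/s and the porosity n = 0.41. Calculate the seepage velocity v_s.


Using v_s = v_d / n
v_s = 0.0478 / 0.41
v_s = 0.11659 cm/s


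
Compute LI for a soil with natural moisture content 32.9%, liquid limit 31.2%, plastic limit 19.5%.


Result: 1.145

Derivation:
First compute the plasticity index:
PI = LL - PL = 31.2 - 19.5 = 11.7
Then compute the liquidity index:
LI = (w - PL) / PI
LI = (32.9 - 19.5) / 11.7
LI = 1.145


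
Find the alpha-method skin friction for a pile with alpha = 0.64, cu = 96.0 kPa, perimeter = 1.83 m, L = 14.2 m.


Using Qs = alpha * cu * perimeter * L
Qs = 0.64 * 96.0 * 1.83 * 14.2
Qs = 1596.58 kN


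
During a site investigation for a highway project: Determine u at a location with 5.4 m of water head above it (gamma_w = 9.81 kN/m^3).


Using u = gamma_w * h_w
u = 9.81 * 5.4
u = 52.97 kPa


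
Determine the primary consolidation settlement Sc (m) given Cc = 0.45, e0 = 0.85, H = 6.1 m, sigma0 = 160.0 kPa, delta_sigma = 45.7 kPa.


Result: 0.1619 m

Derivation:
Using Sc = Cc * H / (1 + e0) * log10((sigma0 + delta_sigma) / sigma0)
Stress ratio = (160.0 + 45.7) / 160.0 = 1.28563
log10(1.28563) = 0.109114
Cc * H / (1 + e0) = 0.45 * 6.1 / (1 + 0.85) = 1.48378
Sc = 1.48378 * 0.109114
Sc = 0.1619 m


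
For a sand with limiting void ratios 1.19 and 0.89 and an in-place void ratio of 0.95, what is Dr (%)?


Using Dr = (e_max - e) / (e_max - e_min) * 100
e_max - e = 1.19 - 0.95 = 0.24
e_max - e_min = 1.19 - 0.89 = 0.3
Dr = 0.24 / 0.3 * 100
Dr = 80.0 %


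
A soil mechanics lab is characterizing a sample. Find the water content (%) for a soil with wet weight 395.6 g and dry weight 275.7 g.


Result: 43.49 %

Derivation:
Using w = (m_wet - m_dry) / m_dry * 100
m_wet - m_dry = 395.6 - 275.7 = 119.9 g
w = 119.9 / 275.7 * 100
w = 43.49 %


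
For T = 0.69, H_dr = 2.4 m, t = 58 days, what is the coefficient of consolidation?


Using cv = T * H_dr^2 / t
H_dr^2 = 2.4^2 = 5.76
cv = 0.69 * 5.76 / 58
cv = 0.06852 m^2/day


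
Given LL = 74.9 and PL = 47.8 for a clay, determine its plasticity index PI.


Using PI = LL - PL
PI = 74.9 - 47.8
PI = 27.1


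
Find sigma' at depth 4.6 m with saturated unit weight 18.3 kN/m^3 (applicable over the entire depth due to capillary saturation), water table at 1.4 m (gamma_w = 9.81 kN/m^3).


Total stress = gamma_sat * depth
sigma = 18.3 * 4.6 = 84.18 kPa
Pore water pressure u = gamma_w * (depth - d_wt)
u = 9.81 * (4.6 - 1.4) = 31.392 kPa
Effective stress = sigma - u
sigma' = 84.18 - 31.392 = 52.79 kPa


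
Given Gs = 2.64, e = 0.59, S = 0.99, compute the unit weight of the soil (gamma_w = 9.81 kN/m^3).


Result: 19.892 kN/m^3

Derivation:
Using gamma = gamma_w * (Gs + S*e) / (1 + e)
Numerator: Gs + S*e = 2.64 + 0.99*0.59 = 3.2241
Denominator: 1 + e = 1 + 0.59 = 1.59
gamma = 9.81 * 3.2241 / 1.59
gamma = 19.892 kN/m^3


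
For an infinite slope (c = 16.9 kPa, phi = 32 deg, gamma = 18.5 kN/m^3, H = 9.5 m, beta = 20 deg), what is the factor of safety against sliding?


Using Fs = c / (gamma*H*sin(beta)*cos(beta)) + tan(phi)/tan(beta)
Cohesion contribution = 16.9 / (18.5*9.5*sin(20)*cos(20))
Cohesion contribution = 0.299195
Friction contribution = tan(32)/tan(20) = 1.71681
Fs = 0.299195 + 1.71681
Fs = 2.016


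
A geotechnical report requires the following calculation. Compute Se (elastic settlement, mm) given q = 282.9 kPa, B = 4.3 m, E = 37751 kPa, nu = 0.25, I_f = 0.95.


Using Se = q * B * (1 - nu^2) * I_f / E
1 - nu^2 = 1 - 0.25^2 = 0.9375
Se = 282.9 * 4.3 * 0.9375 * 0.95 / 37751
Se = 0.028699 m
Convert to mm: Se = 0.028699 * 1000 = 28.699 mm
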